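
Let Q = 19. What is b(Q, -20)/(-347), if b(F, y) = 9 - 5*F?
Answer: 86/347 ≈ 0.24784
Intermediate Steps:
b(Q, -20)/(-347) = (9 - 5*19)/(-347) = (9 - 95)*(-1/347) = -86*(-1/347) = 86/347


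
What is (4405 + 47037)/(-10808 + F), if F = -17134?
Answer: -25721/13971 ≈ -1.8410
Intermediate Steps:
(4405 + 47037)/(-10808 + F) = (4405 + 47037)/(-10808 - 17134) = 51442/(-27942) = 51442*(-1/27942) = -25721/13971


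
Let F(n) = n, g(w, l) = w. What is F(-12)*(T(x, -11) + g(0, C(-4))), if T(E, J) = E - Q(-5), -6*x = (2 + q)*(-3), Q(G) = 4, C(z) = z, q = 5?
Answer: 6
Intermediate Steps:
x = 7/2 (x = -(2 + 5)*(-3)/6 = -7*(-3)/6 = -1/6*(-21) = 7/2 ≈ 3.5000)
T(E, J) = -4 + E (T(E, J) = E - 1*4 = E - 4 = -4 + E)
F(-12)*(T(x, -11) + g(0, C(-4))) = -12*((-4 + 7/2) + 0) = -12*(-1/2 + 0) = -12*(-1/2) = 6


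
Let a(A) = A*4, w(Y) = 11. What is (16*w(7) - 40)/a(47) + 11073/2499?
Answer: 201799/39151 ≈ 5.1544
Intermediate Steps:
a(A) = 4*A
(16*w(7) - 40)/a(47) + 11073/2499 = (16*11 - 40)/((4*47)) + 11073/2499 = (176 - 40)/188 + 11073*(1/2499) = 136*(1/188) + 3691/833 = 34/47 + 3691/833 = 201799/39151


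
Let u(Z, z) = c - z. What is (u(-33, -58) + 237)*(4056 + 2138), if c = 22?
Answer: 1963498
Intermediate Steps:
u(Z, z) = 22 - z
(u(-33, -58) + 237)*(4056 + 2138) = ((22 - 1*(-58)) + 237)*(4056 + 2138) = ((22 + 58) + 237)*6194 = (80 + 237)*6194 = 317*6194 = 1963498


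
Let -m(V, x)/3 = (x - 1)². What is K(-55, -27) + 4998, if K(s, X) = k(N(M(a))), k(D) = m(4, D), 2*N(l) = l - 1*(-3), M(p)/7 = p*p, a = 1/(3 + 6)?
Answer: 10928690/2187 ≈ 4997.1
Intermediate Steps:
a = ⅑ (a = 1/9 = ⅑ ≈ 0.11111)
m(V, x) = -3*(-1 + x)² (m(V, x) = -3*(x - 1)² = -3*(-1 + x)²)
M(p) = 7*p² (M(p) = 7*(p*p) = 7*p²)
N(l) = 3/2 + l/2 (N(l) = (l - 1*(-3))/2 = (l + 3)/2 = (3 + l)/2 = 3/2 + l/2)
k(D) = -3*(-1 + D)²
K(s, X) = -1936/2187 (K(s, X) = -3*(-1 + (3/2 + (7*(⅑)²)/2))² = -3*(-1 + (3/2 + (7*(1/81))/2))² = -3*(-1 + (3/2 + (½)*(7/81)))² = -3*(-1 + (3/2 + 7/162))² = -3*(-1 + 125/81)² = -3*(44/81)² = -3*1936/6561 = -1936/2187)
K(-55, -27) + 4998 = -1936/2187 + 4998 = 10928690/2187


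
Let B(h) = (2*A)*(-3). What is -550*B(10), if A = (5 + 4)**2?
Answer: 267300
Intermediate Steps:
A = 81 (A = 9**2 = 81)
B(h) = -486 (B(h) = (2*81)*(-3) = 162*(-3) = -486)
-550*B(10) = -550*(-486) = 267300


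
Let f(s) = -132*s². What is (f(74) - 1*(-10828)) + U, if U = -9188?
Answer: -721192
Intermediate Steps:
(f(74) - 1*(-10828)) + U = (-132*74² - 1*(-10828)) - 9188 = (-132*5476 + 10828) - 9188 = (-722832 + 10828) - 9188 = -712004 - 9188 = -721192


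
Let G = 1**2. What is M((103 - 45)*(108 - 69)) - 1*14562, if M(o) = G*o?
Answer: -12300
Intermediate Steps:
G = 1
M(o) = o (M(o) = 1*o = o)
M((103 - 45)*(108 - 69)) - 1*14562 = (103 - 45)*(108 - 69) - 1*14562 = 58*39 - 14562 = 2262 - 14562 = -12300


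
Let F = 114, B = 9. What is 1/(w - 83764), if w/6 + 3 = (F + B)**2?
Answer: 1/6992 ≈ 0.00014302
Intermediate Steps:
w = 90756 (w = -18 + 6*(114 + 9)**2 = -18 + 6*123**2 = -18 + 6*15129 = -18 + 90774 = 90756)
1/(w - 83764) = 1/(90756 - 83764) = 1/6992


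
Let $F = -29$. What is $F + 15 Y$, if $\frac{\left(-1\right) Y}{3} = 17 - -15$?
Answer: $-1469$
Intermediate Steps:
$Y = -96$ ($Y = - 3 \left(17 - -15\right) = - 3 \left(17 + 15\right) = \left(-3\right) 32 = -96$)
$F + 15 Y = -29 + 15 \left(-96\right) = -29 - 1440 = -1469$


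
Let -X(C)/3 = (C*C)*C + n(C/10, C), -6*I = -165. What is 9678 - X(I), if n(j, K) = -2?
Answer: 576501/8 ≈ 72063.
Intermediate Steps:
I = 55/2 (I = -1/6*(-165) = 55/2 ≈ 27.500)
X(C) = 6 - 3*C**3 (X(C) = -3*((C*C)*C - 2) = -3*(C**2*C - 2) = -3*(C**3 - 2) = -3*(-2 + C**3) = 6 - 3*C**3)
9678 - X(I) = 9678 - (6 - 3*(55/2)**3) = 9678 - (6 - 3*166375/8) = 9678 - (6 - 499125/8) = 9678 - 1*(-499077/8) = 9678 + 499077/8 = 576501/8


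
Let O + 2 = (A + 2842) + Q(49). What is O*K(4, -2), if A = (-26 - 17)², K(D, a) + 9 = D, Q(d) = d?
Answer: -23690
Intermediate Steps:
K(D, a) = -9 + D
A = 1849 (A = (-43)² = 1849)
O = 4738 (O = -2 + ((1849 + 2842) + 49) = -2 + (4691 + 49) = -2 + 4740 = 4738)
O*K(4, -2) = 4738*(-9 + 4) = 4738*(-5) = -23690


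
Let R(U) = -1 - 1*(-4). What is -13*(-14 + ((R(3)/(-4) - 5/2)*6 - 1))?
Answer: 897/2 ≈ 448.50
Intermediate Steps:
R(U) = 3 (R(U) = -1 + 4 = 3)
-13*(-14 + ((R(3)/(-4) - 5/2)*6 - 1)) = -13*(-14 + ((3/(-4) - 5/2)*6 - 1)) = -13*(-14 + ((3*(-¼) - 5*½)*6 - 1)) = -13*(-14 + ((-¾ - 5/2)*6 - 1)) = -13*(-14 + (-13/4*6 - 1)) = -13*(-14 + (-39/2 - 1)) = -13*(-14 - 41/2) = -13*(-69/2) = 897/2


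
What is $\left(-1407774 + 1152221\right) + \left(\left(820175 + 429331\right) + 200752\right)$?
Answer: $1194705$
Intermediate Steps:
$\left(-1407774 + 1152221\right) + \left(\left(820175 + 429331\right) + 200752\right) = -255553 + \left(1249506 + 200752\right) = -255553 + 1450258 = 1194705$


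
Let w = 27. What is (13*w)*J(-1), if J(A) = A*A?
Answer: 351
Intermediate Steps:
J(A) = A**2
(13*w)*J(-1) = (13*27)*(-1)**2 = 351*1 = 351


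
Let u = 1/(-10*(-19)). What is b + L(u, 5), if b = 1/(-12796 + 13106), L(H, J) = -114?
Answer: -35339/310 ≈ -114.00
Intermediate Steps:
u = 1/190 ≈ 0.0052632
b = 1/310 ≈ 0.0032258
b + L(u, 5) = 1/310 - 114 = -35339/310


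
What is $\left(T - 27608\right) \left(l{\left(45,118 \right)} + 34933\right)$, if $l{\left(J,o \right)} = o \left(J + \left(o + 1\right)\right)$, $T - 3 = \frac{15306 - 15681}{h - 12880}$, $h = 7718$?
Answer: $- \frac{7735429830975}{5162} \approx -1.4985 \cdot 10^{9}$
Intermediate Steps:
$T = \frac{15861}{5162}$ ($T = 3 + \frac{15306 - 15681}{7718 - 12880} = 3 - \frac{375}{-5162} = 3 - - \frac{375}{5162} = 3 + \frac{375}{5162} = \frac{15861}{5162} \approx 3.0726$)
$l{\left(J,o \right)} = o \left(1 + J + o\right)$ ($l{\left(J,o \right)} = o \left(J + \left(1 + o\right)\right) = o \left(1 + J + o\right)$)
$\left(T - 27608\right) \left(l{\left(45,118 \right)} + 34933\right) = \left(\frac{15861}{5162} - 27608\right) \left(118 \left(1 + 45 + 118\right) + 34933\right) = - \frac{142496635 \left(118 \cdot 164 + 34933\right)}{5162} = - \frac{142496635 \left(19352 + 34933\right)}{5162} = \left(- \frac{142496635}{5162}\right) 54285 = - \frac{7735429830975}{5162}$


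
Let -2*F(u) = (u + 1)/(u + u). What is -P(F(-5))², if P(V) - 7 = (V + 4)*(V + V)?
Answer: -18769/625 ≈ -30.030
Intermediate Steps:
F(u) = -(1 + u)/(4*u) (F(u) = -(u + 1)/(2*(u + u)) = -(1 + u)/(2*(2*u)) = -(1 + u)*1/(2*u)/2 = -(1 + u)/(4*u))
P(V) = 7 + 2*V*(4 + V) (P(V) = 7 + (V + 4)*(V + V) = 7 + (4 + V)*(2*V) = 7 + 2*V*(4 + V))
-P(F(-5))² = -(7 + 2*((¼)*(-1 - 1*(-5))/(-5))² + 8*((¼)*(-1 - 1*(-5))/(-5)))² = -(7 + 2*((¼)*(-⅕)*(-1 + 5))² + 8*((¼)*(-⅕)*(-1 + 5)))² = -(7 + 2*((¼)*(-⅕)*4)² + 8*((¼)*(-⅕)*4))² = -(7 + 2*(-⅕)² + 8*(-⅕))² = -(7 + 2*(1/25) - 8/5)² = -(7 + 2/25 - 8/5)² = -(137/25)² = -1*18769/625 = -18769/625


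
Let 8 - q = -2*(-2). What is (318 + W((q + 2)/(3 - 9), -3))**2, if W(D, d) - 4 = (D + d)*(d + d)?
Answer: 119716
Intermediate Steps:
q = 4 (q = 8 - (-2)*(-2) = 8 - 1*4 = 8 - 4 = 4)
W(D, d) = 4 + 2*d*(D + d) (W(D, d) = 4 + (D + d)*(d + d) = 4 + (D + d)*(2*d) = 4 + 2*d*(D + d))
(318 + W((q + 2)/(3 - 9), -3))**2 = (318 + (4 + 2*(-3)**2 + 2*((4 + 2)/(3 - 9))*(-3)))**2 = (318 + (4 + 2*9 + 2*(6/(-6))*(-3)))**2 = (318 + (4 + 18 + 2*(6*(-1/6))*(-3)))**2 = (318 + (4 + 18 + 2*(-1)*(-3)))**2 = (318 + (4 + 18 + 6))**2 = (318 + 28)**2 = 346**2 = 119716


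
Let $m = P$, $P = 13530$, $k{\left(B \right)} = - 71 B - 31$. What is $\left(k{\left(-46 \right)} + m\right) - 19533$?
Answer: $-2768$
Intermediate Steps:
$k{\left(B \right)} = -31 - 71 B$
$m = 13530$
$\left(k{\left(-46 \right)} + m\right) - 19533 = \left(\left(-31 - -3266\right) + 13530\right) - 19533 = \left(\left(-31 + 3266\right) + 13530\right) - 19533 = \left(3235 + 13530\right) - 19533 = 16765 - 19533 = -2768$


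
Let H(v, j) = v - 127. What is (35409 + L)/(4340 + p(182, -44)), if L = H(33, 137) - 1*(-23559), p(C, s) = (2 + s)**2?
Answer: 29437/3052 ≈ 9.6452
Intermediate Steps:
H(v, j) = -127 + v
L = 23465 (L = (-127 + 33) - 1*(-23559) = -94 + 23559 = 23465)
(35409 + L)/(4340 + p(182, -44)) = (35409 + 23465)/(4340 + (2 - 44)**2) = 58874/(4340 + (-42)**2) = 58874/(4340 + 1764) = 58874/6104 = 58874*(1/6104) = 29437/3052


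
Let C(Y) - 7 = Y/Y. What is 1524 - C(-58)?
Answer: 1516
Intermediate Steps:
C(Y) = 8 (C(Y) = 7 + Y/Y = 7 + 1 = 8)
1524 - C(-58) = 1524 - 1*8 = 1524 - 8 = 1516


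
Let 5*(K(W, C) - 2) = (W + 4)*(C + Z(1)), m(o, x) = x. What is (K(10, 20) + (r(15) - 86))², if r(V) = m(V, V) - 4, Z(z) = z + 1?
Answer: 3249/25 ≈ 129.96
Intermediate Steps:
Z(z) = 1 + z
r(V) = -4 + V (r(V) = V - 4 = -4 + V)
K(W, C) = 2 + (2 + C)*(4 + W)/5 (K(W, C) = 2 + ((W + 4)*(C + (1 + 1)))/5 = 2 + ((4 + W)*(C + 2))/5 = 2 + ((4 + W)*(2 + C))/5 = 2 + ((2 + C)*(4 + W))/5 = 2 + (2 + C)*(4 + W)/5)
(K(10, 20) + (r(15) - 86))² = ((18/5 + (⅖)*10 + (⅘)*20 + (⅕)*20*10) + ((-4 + 15) - 86))² = ((18/5 + 4 + 16 + 40) + (11 - 86))² = (318/5 - 75)² = (-57/5)² = 3249/25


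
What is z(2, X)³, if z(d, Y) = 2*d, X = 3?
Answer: 64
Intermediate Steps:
z(2, X)³ = (2*2)³ = 4³ = 64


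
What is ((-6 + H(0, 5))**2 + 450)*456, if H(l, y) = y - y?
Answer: 221616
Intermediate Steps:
H(l, y) = 0
((-6 + H(0, 5))**2 + 450)*456 = ((-6 + 0)**2 + 450)*456 = ((-6)**2 + 450)*456 = (36 + 450)*456 = 486*456 = 221616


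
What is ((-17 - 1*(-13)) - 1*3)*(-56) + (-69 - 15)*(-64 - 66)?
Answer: 11312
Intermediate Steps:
((-17 - 1*(-13)) - 1*3)*(-56) + (-69 - 15)*(-64 - 66) = ((-17 + 13) - 3)*(-56) - 84*(-130) = (-4 - 3)*(-56) + 10920 = -7*(-56) + 10920 = 392 + 10920 = 11312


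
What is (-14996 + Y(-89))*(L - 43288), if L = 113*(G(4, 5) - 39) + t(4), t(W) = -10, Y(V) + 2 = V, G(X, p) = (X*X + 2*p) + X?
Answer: 668580405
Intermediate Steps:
G(X, p) = X + X² + 2*p (G(X, p) = (X² + 2*p) + X = X + X² + 2*p)
Y(V) = -2 + V
L = -1027 (L = 113*((4 + 4² + 2*5) - 39) - 10 = 113*((4 + 16 + 10) - 39) - 10 = 113*(30 - 39) - 10 = 113*(-9) - 10 = -1017 - 10 = -1027)
(-14996 + Y(-89))*(L - 43288) = (-14996 + (-2 - 89))*(-1027 - 43288) = (-14996 - 91)*(-44315) = -15087*(-44315) = 668580405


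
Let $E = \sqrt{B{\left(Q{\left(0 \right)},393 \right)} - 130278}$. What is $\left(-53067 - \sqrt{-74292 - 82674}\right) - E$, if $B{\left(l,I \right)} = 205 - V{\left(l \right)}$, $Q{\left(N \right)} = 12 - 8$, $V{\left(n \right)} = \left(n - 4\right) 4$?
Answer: $-53067 - i \sqrt{130073} - i \sqrt{156966} \approx -53067.0 - 756.85 i$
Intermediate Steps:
$V{\left(n \right)} = -16 + 4 n$ ($V{\left(n \right)} = \left(n - 4\right) 4 = \left(-4 + n\right) 4 = -16 + 4 n$)
$Q{\left(N \right)} = 4$ ($Q{\left(N \right)} = 12 - 8 = 4$)
$B{\left(l,I \right)} = 221 - 4 l$ ($B{\left(l,I \right)} = 205 - \left(-16 + 4 l\right) = 221 - 4 l$)
$E = i \sqrt{130073}$ ($E = \sqrt{\left(221 - 16\right) - 130278} = \sqrt{205 - 130278} = \sqrt{-130073} = i \sqrt{130073} \approx 360.66 i$)
$\left(-53067 - \sqrt{-74292 - 82674}\right) - E = \left(-53067 - \sqrt{-74292 - 82674}\right) - i \sqrt{130073} = \left(-53067 - \sqrt{-156966}\right) - i \sqrt{130073} = \left(-53067 - i \sqrt{156966}\right) - i \sqrt{130073} = -53067 - i \sqrt{130073} - i \sqrt{156966}$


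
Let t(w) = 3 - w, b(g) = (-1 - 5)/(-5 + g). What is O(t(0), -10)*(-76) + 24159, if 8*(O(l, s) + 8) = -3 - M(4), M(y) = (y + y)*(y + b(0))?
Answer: 251907/10 ≈ 25191.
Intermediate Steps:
b(g) = -6/(-5 + g)
M(y) = 2*y*(6/5 + y) (M(y) = (y + y)*(y - 6/(-5 + 0)) = (2*y)*(y - 6/(-5)) = (2*y)*(y - 6*(-⅕)) = (2*y)*(y + 6/5) = (2*y)*(6/5 + y) = 2*y*(6/5 + y))
O(l, s) = -543/40 (O(l, s) = -8 + (-3 - 2*4*(6 + 5*4)/5)/8 = -8 + (-3 - 2*4*(6 + 20)/5)/8 = -8 + (-3 - 2*4*26/5)/8 = -8 + (-3 - 1*208/5)/8 = -8 + (-3 - 208/5)/8 = -8 + (⅛)*(-223/5) = -8 - 223/40 = -543/40)
O(t(0), -10)*(-76) + 24159 = -543/40*(-76) + 24159 = 10317/10 + 24159 = 251907/10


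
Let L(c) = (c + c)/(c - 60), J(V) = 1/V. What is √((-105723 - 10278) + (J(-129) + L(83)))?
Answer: 2*I*√255275914998/2967 ≈ 340.58*I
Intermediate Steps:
L(c) = 2*c/(-60 + c) (L(c) = (2*c)/(-60 + c) = 2*c/(-60 + c))
√((-105723 - 10278) + (J(-129) + L(83))) = √((-105723 - 10278) + (1/(-129) + 2*83/(-60 + 83))) = √(-116001 + (-1/129 + 2*83/23)) = √(-116001 + (-1/129 + 2*83*(1/23))) = √(-116001 + (-1/129 + 166/23)) = √(-116001 + 21391/2967) = √(-344153576/2967) = 2*I*√255275914998/2967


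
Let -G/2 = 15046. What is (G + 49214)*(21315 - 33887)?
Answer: -240401784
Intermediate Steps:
G = -30092 (G = -2*15046 = -30092)
(G + 49214)*(21315 - 33887) = (-30092 + 49214)*(21315 - 33887) = 19122*(-12572) = -240401784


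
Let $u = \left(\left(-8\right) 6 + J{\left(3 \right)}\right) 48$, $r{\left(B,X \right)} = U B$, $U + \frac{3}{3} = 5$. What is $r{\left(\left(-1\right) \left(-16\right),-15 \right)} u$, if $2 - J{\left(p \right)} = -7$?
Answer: $-119808$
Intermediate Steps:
$U = 4$ ($U = -1 + 5 = 4$)
$r{\left(B,X \right)} = 4 B$
$J{\left(p \right)} = 9$ ($J{\left(p \right)} = 2 - -7 = 2 + 7 = 9$)
$u = -1872$ ($u = \left(\left(-8\right) 6 + 9\right) 48 = \left(-48 + 9\right) 48 = \left(-39\right) 48 = -1872$)
$r{\left(\left(-1\right) \left(-16\right),-15 \right)} u = 4 \left(\left(-1\right) \left(-16\right)\right) \left(-1872\right) = 4 \cdot 16 \left(-1872\right) = 64 \left(-1872\right) = -119808$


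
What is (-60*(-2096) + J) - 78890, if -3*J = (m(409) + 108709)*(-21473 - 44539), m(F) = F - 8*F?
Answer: 2329082254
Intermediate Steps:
m(F) = -7*F
J = 2329035384 (J = -(-7*409 + 108709)*(-21473 - 44539)/3 = -(-2863 + 108709)*(-66012)/3 = -35282*(-66012) = -1/3*(-6987106152) = 2329035384)
(-60*(-2096) + J) - 78890 = (-60*(-2096) + 2329035384) - 78890 = (125760 + 2329035384) - 78890 = 2329161144 - 78890 = 2329082254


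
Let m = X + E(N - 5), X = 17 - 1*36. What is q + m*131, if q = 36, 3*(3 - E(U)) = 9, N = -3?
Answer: -2453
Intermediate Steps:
E(U) = 0 (E(U) = 3 - ⅓*9 = 3 - 3 = 0)
X = -19 (X = 17 - 36 = -19)
m = -19 (m = -19 + 0 = -19)
q + m*131 = 36 - 19*131 = 36 - 2489 = -2453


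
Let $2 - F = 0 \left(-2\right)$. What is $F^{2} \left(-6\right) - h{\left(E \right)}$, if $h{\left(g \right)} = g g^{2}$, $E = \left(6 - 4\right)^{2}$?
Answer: $-88$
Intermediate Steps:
$E = 4$ ($E = 2^{2} = 4$)
$h{\left(g \right)} = g^{3}$
$F = 2$ ($F = 2 - 0 \left(-2\right) = 2 - 0 = 2 + 0 = 2$)
$F^{2} \left(-6\right) - h{\left(E \right)} = 2^{2} \left(-6\right) - 4^{3} = 4 \left(-6\right) - 64 = -24 - 64 = -88$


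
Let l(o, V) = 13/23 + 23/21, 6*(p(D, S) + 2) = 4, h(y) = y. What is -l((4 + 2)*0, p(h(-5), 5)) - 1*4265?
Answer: -2060797/483 ≈ -4266.7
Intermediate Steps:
p(D, S) = -4/3 (p(D, S) = -2 + (⅙)*4 = -2 + ⅔ = -4/3)
l(o, V) = 802/483 (l(o, V) = 13*(1/23) + 23*(1/21) = 13/23 + 23/21 = 802/483)
-l((4 + 2)*0, p(h(-5), 5)) - 1*4265 = -1*802/483 - 1*4265 = -802/483 - 4265 = -2060797/483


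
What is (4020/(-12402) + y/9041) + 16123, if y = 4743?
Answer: 301306291192/18687747 ≈ 16123.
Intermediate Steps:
(4020/(-12402) + y/9041) + 16123 = (4020/(-12402) + 4743/9041) + 16123 = (4020*(-1/12402) + 4743*(1/9041)) + 16123 = (-670/2067 + 4743/9041) + 16123 = 3746311/18687747 + 16123 = 301306291192/18687747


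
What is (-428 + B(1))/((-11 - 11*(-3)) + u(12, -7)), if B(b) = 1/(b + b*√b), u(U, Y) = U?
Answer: -855/68 ≈ -12.574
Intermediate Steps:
B(b) = 1/(b + b^(3/2))
(-428 + B(1))/((-11 - 11*(-3)) + u(12, -7)) = (-428 + 1/(1 + 1^(3/2)))/((-11 - 11*(-3)) + 12) = (-428 + 1/(1 + 1))/((-11 + 33) + 12) = (-428 + 1/2)/(22 + 12) = (-428 + ½)/34 = -855/2*1/34 = -855/68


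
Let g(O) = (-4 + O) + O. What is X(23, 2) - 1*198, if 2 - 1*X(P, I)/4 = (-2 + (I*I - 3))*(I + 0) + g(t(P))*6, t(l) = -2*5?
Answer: 394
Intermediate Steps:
t(l) = -10
g(O) = -4 + 2*O
X(P, I) = 584 - 4*I*(-5 + I**2) (X(P, I) = 8 - 4*((-2 + (I*I - 3))*(I + 0) + (-4 + 2*(-10))*6) = 8 - 4*((-2 + (I**2 - 3))*I + (-4 - 20)*6) = 8 - 4*((-2 + (-3 + I**2))*I - 24*6) = 8 - 4*((-5 + I**2)*I - 144) = 8 - 4*(I*(-5 + I**2) - 144) = 8 - 4*(-144 + I*(-5 + I**2)) = 8 + (576 - 4*I*(-5 + I**2)) = 584 - 4*I*(-5 + I**2))
X(23, 2) - 1*198 = (584 - 4*2**3 + 20*2) - 1*198 = (584 - 4*8 + 40) - 198 = (584 - 32 + 40) - 198 = 592 - 198 = 394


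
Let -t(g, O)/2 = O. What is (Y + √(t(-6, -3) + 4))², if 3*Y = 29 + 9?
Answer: 1534/9 + 76*√10/3 ≈ 250.56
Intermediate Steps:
t(g, O) = -2*O
Y = 38/3 (Y = (29 + 9)/3 = (⅓)*38 = 38/3 ≈ 12.667)
(Y + √(t(-6, -3) + 4))² = (38/3 + √(-2*(-3) + 4))² = (38/3 + √(6 + 4))² = (38/3 + √10)²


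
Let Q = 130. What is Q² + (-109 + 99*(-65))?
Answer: 10356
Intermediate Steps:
Q² + (-109 + 99*(-65)) = 130² + (-109 + 99*(-65)) = 16900 + (-109 - 6435) = 16900 - 6544 = 10356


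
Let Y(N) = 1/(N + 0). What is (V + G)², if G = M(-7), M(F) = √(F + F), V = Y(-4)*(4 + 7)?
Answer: (-11 + 4*I*√14)²/16 ≈ -6.4375 - 20.579*I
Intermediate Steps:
Y(N) = 1/N
V = -11/4 (V = (4 + 7)/(-4) = -¼*11 = -11/4 ≈ -2.7500)
M(F) = √2*√F (M(F) = √(2*F) = √2*√F)
G = I*√14 (G = √2*√(-7) = √2*(I*√7) = I*√14 ≈ 3.7417*I)
(V + G)² = (-11/4 + I*√14)²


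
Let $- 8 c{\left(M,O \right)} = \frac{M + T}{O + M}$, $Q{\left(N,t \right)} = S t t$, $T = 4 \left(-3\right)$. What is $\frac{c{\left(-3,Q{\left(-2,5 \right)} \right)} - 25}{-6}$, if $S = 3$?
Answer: $\frac{4795}{1152} \approx 4.1623$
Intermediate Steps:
$T = -12$
$Q{\left(N,t \right)} = 3 t^{2}$ ($Q{\left(N,t \right)} = 3 t t = 3 t^{2}$)
$c{\left(M,O \right)} = - \frac{-12 + M}{8 \left(M + O\right)}$ ($c{\left(M,O \right)} = - \frac{\left(M - 12\right) \frac{1}{O + M}}{8} = - \frac{\left(-12 + M\right) \frac{1}{M + O}}{8} = - \frac{\frac{1}{M + O} \left(-12 + M\right)}{8} = - \frac{-12 + M}{8 \left(M + O\right)}$)
$\frac{c{\left(-3,Q{\left(-2,5 \right)} \right)} - 25}{-6} = \frac{\frac{12 - -3}{8 \left(-3 + 3 \cdot 5^{2}\right)} - 25}{-6} = - \frac{\frac{12 + 3}{8 \left(-3 + 3 \cdot 25\right)} - 25}{6} = - \frac{\frac{1}{8} \frac{1}{-3 + 75} \cdot 15 - 25}{6} = - \frac{\frac{1}{8} \cdot \frac{1}{72} \cdot 15 - 25}{6} = - \frac{\frac{5}{192} - 25}{6} = \left(- \frac{1}{6}\right) \left(- \frac{4795}{192}\right) = \frac{4795}{1152}$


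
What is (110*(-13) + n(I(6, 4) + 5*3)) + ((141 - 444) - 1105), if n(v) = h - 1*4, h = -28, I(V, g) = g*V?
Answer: -2870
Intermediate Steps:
I(V, g) = V*g
n(v) = -32 (n(v) = -28 - 1*4 = -28 - 4 = -32)
(110*(-13) + n(I(6, 4) + 5*3)) + ((141 - 444) - 1105) = (110*(-13) - 32) + ((141 - 444) - 1105) = (-1430 - 32) + (-303 - 1105) = -1462 - 1408 = -2870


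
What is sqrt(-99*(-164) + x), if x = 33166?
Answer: sqrt(49402) ≈ 222.27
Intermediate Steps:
sqrt(-99*(-164) + x) = sqrt(-99*(-164) + 33166) = sqrt(16236 + 33166) = sqrt(49402)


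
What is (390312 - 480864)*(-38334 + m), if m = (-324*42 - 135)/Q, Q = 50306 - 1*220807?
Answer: 591845299508232/170501 ≈ 3.4712e+9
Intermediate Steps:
Q = -170501 (Q = 50306 - 220807 = -170501)
m = 13743/170501 (m = (-324*42 - 135)/(-170501) = (-13608 - 135)*(-1/170501) = -13743*(-1/170501) = 13743/170501 ≈ 0.080604)
(390312 - 480864)*(-38334 + m) = (390312 - 480864)*(-38334 + 13743/170501) = -90552*(-6535971591/170501) = 591845299508232/170501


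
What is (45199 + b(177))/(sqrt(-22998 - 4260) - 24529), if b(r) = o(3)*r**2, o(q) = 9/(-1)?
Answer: 5807535098/601699099 + 236762*I*sqrt(27258)/601699099 ≈ 9.6519 + 0.064965*I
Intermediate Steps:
o(q) = -9 (o(q) = 9*(-1) = -9)
b(r) = -9*r**2
(45199 + b(177))/(sqrt(-22998 - 4260) - 24529) = (45199 - 9*177**2)/(sqrt(-22998 - 4260) - 24529) = (45199 - 9*31329)/(sqrt(-27258) - 24529) = (45199 - 281961)/(I*sqrt(27258) - 24529) = -236762/(-24529 + I*sqrt(27258))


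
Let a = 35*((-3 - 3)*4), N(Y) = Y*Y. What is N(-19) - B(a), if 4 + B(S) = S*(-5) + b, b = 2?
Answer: -3837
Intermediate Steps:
N(Y) = Y²
a = -840 (a = 35*(-6*4) = 35*(-24) = -840)
B(S) = -2 - 5*S (B(S) = -4 + (S*(-5) + 2) = -4 + (-5*S + 2) = -4 + (2 - 5*S) = -2 - 5*S)
N(-19) - B(a) = (-19)² - (-2 - 5*(-840)) = 361 - (-2 + 4200) = 361 - 1*4198 = 361 - 4198 = -3837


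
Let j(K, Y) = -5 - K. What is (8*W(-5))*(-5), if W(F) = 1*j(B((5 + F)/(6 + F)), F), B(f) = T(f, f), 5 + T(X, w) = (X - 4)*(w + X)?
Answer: 0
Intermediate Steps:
T(X, w) = -5 + (-4 + X)*(X + w) (T(X, w) = -5 + (X - 4)*(w + X) = -5 + (-4 + X)*(X + w))
B(f) = -5 - 8*f + 2*f² (B(f) = -5 + f² - 4*f - 4*f + f*f = -5 + f² - 4*f - 4*f + f² = -5 - 8*f + 2*f²)
W(F) = -2*(5 + F)²/(6 + F)² + 8*(5 + F)/(6 + F) (W(F) = 1*(-5 - (-5 - 8*(5 + F)/(6 + F) + 2*((5 + F)/(6 + F))²)) = 1*(-5 - (-5 - 8*(5 + F)/(6 + F) + 2*((5 + F)²/(6 + F)²))) = 1*(-5 - (-5 - 8*(5 + F)/(6 + F) + 2*(5 + F)²/(6 + F)²)) = 1*(-5 + (5 - 2*(5 + F)²/(6 + F)² + 8*(5 + F)/(6 + F))) = 1*(-2*(5 + F)²/(6 + F)² + 8*(5 + F)/(6 + F)) = -2*(5 + F)²/(6 + F)² + 8*(5 + F)/(6 + F))
(8*W(-5))*(-5) = (8*(2*(95 + 3*(-5)² + 34*(-5))/(36 + (-5)² + 12*(-5))))*(-5) = (8*(2*(95 + 3*25 - 170)/(36 + 25 - 60)))*(-5) = (8*(2*(95 + 75 - 170)/1))*(-5) = (8*(2*1*0))*(-5) = (8*0)*(-5) = 0*(-5) = 0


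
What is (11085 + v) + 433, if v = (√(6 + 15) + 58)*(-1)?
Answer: 11460 - √21 ≈ 11455.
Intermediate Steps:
v = -58 - √21 (v = (√21 + 58)*(-1) = (58 + √21)*(-1) = -58 - √21 ≈ -62.583)
(11085 + v) + 433 = (11085 + (-58 - √21)) + 433 = (11027 - √21) + 433 = 11460 - √21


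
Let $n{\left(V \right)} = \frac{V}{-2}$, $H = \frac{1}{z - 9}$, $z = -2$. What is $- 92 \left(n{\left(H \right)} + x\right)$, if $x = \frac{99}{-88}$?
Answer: $\frac{2185}{22} \approx 99.318$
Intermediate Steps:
$H = - \frac{1}{11}$ ($H = \frac{1}{-2 - 9} = \frac{1}{-11} = - \frac{1}{11} \approx -0.090909$)
$n{\left(V \right)} = - \frac{V}{2}$ ($n{\left(V \right)} = V \left(- \frac{1}{2}\right) = - \frac{V}{2}$)
$x = - \frac{9}{8}$ ($x = 99 \left(- \frac{1}{88}\right) = - \frac{9}{8} \approx -1.125$)
$- 92 \left(n{\left(H \right)} + x\right) = - 92 \left(\left(- \frac{1}{2}\right) \left(- \frac{1}{11}\right) - \frac{9}{8}\right) = - 92 \left(\frac{1}{22} - \frac{9}{8}\right) = \left(-92\right) \left(- \frac{95}{88}\right) = \frac{2185}{22}$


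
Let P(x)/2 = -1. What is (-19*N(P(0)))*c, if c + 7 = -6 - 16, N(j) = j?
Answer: -1102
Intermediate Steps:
P(x) = -2 (P(x) = 2*(-1) = -2)
c = -29 (c = -7 + (-6 - 16) = -7 - 22 = -29)
(-19*N(P(0)))*c = -19*(-2)*(-29) = 38*(-29) = -1102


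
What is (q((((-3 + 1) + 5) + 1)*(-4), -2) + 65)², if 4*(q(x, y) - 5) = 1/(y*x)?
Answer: 80299521/16384 ≈ 4901.1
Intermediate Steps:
q(x, y) = 5 + 1/(4*x*y) (q(x, y) = 5 + 1/(4*((y*x))) = 5 + 1/(4*((x*y))) = 5 + (1/(x*y))/4 = 5 + 1/(4*x*y))
(q((((-3 + 1) + 5) + 1)*(-4), -2) + 65)² = ((5 + (¼)/(((((-3 + 1) + 5) + 1)*(-4))*(-2))) + 65)² = ((5 + (¼)*(-½)/(((-2 + 5) + 1)*(-4))) + 65)² = ((5 + (¼)*(-½)/((3 + 1)*(-4))) + 65)² = ((5 + (¼)*(-½)/(4*(-4))) + 65)² = ((5 + (¼)*(-½)/(-16)) + 65)² = ((5 + (¼)*(-1/16)*(-½)) + 65)² = ((5 + 1/128) + 65)² = (641/128 + 65)² = (8961/128)² = 80299521/16384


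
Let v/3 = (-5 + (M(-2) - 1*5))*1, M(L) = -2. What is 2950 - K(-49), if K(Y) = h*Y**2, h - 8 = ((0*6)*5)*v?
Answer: -16258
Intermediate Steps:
v = -36 (v = 3*((-5 + (-2 - 1*5))*1) = 3*((-5 + (-2 - 5))*1) = 3*((-5 - 7)*1) = 3*(-12*1) = 3*(-12) = -36)
h = 8 (h = 8 + ((0*6)*5)*(-36) = 8 + (0*5)*(-36) = 8 + 0*(-36) = 8 + 0 = 8)
K(Y) = 8*Y**2
2950 - K(-49) = 2950 - 8*(-49)**2 = 2950 - 8*2401 = 2950 - 1*19208 = 2950 - 19208 = -16258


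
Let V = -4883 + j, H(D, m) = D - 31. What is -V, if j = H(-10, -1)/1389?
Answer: 6782528/1389 ≈ 4883.0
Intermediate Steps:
H(D, m) = -31 + D
j = -41/1389 (j = (-31 - 10)/1389 = -41*1/1389 = -41/1389 ≈ -0.029518)
V = -6782528/1389 (V = -4883 - 41/1389 = -6782528/1389 ≈ -4883.0)
-V = -1*(-6782528/1389) = 6782528/1389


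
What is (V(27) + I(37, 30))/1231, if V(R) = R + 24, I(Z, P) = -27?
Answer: 24/1231 ≈ 0.019496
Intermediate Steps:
V(R) = 24 + R
(V(27) + I(37, 30))/1231 = ((24 + 27) - 27)/1231 = (51 - 27)*(1/1231) = 24*(1/1231) = 24/1231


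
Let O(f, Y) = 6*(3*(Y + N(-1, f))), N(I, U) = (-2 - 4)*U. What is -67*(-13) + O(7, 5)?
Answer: 205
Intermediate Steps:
N(I, U) = -6*U
O(f, Y) = -108*f + 18*Y (O(f, Y) = 6*(3*(Y - 6*f)) = 6*(-18*f + 3*Y) = -108*f + 18*Y)
-67*(-13) + O(7, 5) = -67*(-13) + (-108*7 + 18*5) = 871 + (-756 + 90) = 871 - 666 = 205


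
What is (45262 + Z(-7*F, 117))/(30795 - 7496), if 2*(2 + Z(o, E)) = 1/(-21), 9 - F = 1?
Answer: 1900919/978558 ≈ 1.9426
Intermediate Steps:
F = 8 (F = 9 - 1*1 = 9 - 1 = 8)
Z(o, E) = -85/42 (Z(o, E) = -2 + (½)/(-21) = -2 + (½)*(-1/21) = -2 - 1/42 = -85/42)
(45262 + Z(-7*F, 117))/(30795 - 7496) = (45262 - 85/42)/(30795 - 7496) = (1900919/42)/23299 = (1900919/42)*(1/23299) = 1900919/978558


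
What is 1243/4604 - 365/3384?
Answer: 631463/3894984 ≈ 0.16212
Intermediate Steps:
1243/4604 - 365/3384 = 631463/3894984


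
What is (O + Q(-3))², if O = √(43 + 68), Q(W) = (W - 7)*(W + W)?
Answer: 3711 + 120*√111 ≈ 4975.3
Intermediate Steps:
Q(W) = 2*W*(-7 + W) (Q(W) = (-7 + W)*(2*W) = 2*W*(-7 + W))
O = √111 ≈ 10.536
(O + Q(-3))² = (√111 + 2*(-3)*(-7 - 3))² = (√111 + 2*(-3)*(-10))² = (√111 + 60)² = (60 + √111)²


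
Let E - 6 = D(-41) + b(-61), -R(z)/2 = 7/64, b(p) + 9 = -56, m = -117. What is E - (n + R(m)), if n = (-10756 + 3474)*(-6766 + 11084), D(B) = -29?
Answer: 1006194823/32 ≈ 3.1444e+7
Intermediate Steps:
b(p) = -65 (b(p) = -9 - 56 = -65)
R(z) = -7/32 (R(z) = -14/64 = -2*7/64 = -7/32)
E = -88 (E = 6 + (-29 - 65) = 6 - 94 = -88)
n = -31443676 (n = -7282*4318 = -31443676)
E - (n + R(m)) = -88 - (-31443676 - 7/32) = -88 - 1*(-1006197639/32) = -88 + 1006197639/32 = 1006194823/32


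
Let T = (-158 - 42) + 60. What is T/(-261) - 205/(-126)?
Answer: 2635/1218 ≈ 2.1634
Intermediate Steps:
T = -140 (T = -200 + 60 = -140)
T/(-261) - 205/(-126) = -140/(-261) - 205/(-126) = -140*(-1/261) - 205*(-1/126) = 140/261 + 205/126 = 2635/1218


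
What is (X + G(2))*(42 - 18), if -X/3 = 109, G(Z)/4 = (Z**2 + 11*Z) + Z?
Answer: -5160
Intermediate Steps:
G(Z) = 4*Z**2 + 48*Z (G(Z) = 4*((Z**2 + 11*Z) + Z) = 4*(Z**2 + 12*Z) = 4*Z**2 + 48*Z)
X = -327 (X = -3*109 = -327)
(X + G(2))*(42 - 18) = (-327 + 4*2*(12 + 2))*(42 - 18) = (-327 + 4*2*14)*24 = (-327 + 112)*24 = -215*24 = -5160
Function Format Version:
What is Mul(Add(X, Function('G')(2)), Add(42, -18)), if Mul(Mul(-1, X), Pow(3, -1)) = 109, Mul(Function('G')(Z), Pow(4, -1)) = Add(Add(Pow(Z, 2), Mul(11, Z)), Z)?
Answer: -5160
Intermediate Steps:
Function('G')(Z) = Add(Mul(4, Pow(Z, 2)), Mul(48, Z)) (Function('G')(Z) = Mul(4, Add(Add(Pow(Z, 2), Mul(11, Z)), Z)) = Mul(4, Add(Pow(Z, 2), Mul(12, Z))) = Add(Mul(4, Pow(Z, 2)), Mul(48, Z)))
X = -327 (X = Mul(-3, 109) = -327)
Mul(Add(X, Function('G')(2)), Add(42, -18)) = Mul(Add(-327, Mul(4, 2, Add(12, 2))), Add(42, -18)) = Mul(Add(-327, Mul(4, 2, 14)), 24) = Mul(Add(-327, 112), 24) = Mul(-215, 24) = -5160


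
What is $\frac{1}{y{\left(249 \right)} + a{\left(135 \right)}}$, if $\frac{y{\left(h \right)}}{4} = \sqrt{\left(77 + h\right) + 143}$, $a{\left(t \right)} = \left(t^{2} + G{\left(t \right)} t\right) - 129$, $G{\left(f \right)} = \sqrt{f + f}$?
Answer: $\frac{1}{18096 + 4 \sqrt{469} + 405 \sqrt{30}} \approx 4.9017 \cdot 10^{-5}$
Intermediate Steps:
$G{\left(f \right)} = \sqrt{2} \sqrt{f}$ ($G{\left(f \right)} = \sqrt{2 f} = \sqrt{2} \sqrt{f}$)
$a{\left(t \right)} = -129 + t^{2} + \sqrt{2} t^{\frac{3}{2}}$ ($a{\left(t \right)} = \left(t^{2} + \sqrt{2} \sqrt{t} t\right) - 129 = \left(t^{2} + \sqrt{2} t^{\frac{3}{2}}\right) - 129 = -129 + t^{2} + \sqrt{2} t^{\frac{3}{2}}$)
$y{\left(h \right)} = 4 \sqrt{220 + h}$ ($y{\left(h \right)} = 4 \sqrt{\left(77 + h\right) + 143} = 4 \sqrt{220 + h}$)
$\frac{1}{y{\left(249 \right)} + a{\left(135 \right)}} = \frac{1}{4 \sqrt{220 + 249} + \left(-129 + 135^{2} + \sqrt{2} \cdot 135^{\frac{3}{2}}\right)} = \frac{1}{4 \sqrt{469} + \left(-129 + 18225 + \sqrt{2} \cdot 405 \sqrt{15}\right)} = \frac{1}{4 \sqrt{469} + \left(-129 + 18225 + 405 \sqrt{30}\right)} = \frac{1}{4 \sqrt{469} + \left(18096 + 405 \sqrt{30}\right)} = \frac{1}{18096 + 4 \sqrt{469} + 405 \sqrt{30}}$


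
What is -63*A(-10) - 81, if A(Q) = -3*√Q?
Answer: -81 + 189*I*√10 ≈ -81.0 + 597.67*I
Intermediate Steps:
-63*A(-10) - 81 = -(-189)*√(-10) - 81 = -(-189)*I*√10 - 81 = 189*I*√10 - 81 = -81 + 189*I*√10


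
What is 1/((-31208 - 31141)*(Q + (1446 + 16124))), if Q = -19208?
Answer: 1/102127662 ≈ 9.7917e-9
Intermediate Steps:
1/((-31208 - 31141)*(Q + (1446 + 16124))) = 1/((-31208 - 31141)*(-19208 + (1446 + 16124))) = 1/(-62349*(-19208 + 17570)) = 1/(-62349*(-1638)) = 1/102127662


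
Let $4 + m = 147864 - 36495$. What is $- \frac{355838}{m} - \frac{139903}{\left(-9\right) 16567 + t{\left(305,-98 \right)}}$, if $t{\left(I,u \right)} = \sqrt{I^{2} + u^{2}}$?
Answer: $- \frac{1117555934610391}{495164470900540} + \frac{139903 \sqrt{102629}}{22231601980} \approx -2.2549$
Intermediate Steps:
$m = 111365$ ($m = -4 + \left(147864 - 36495\right) = -4 + 111369 = 111365$)
$- \frac{355838}{m} - \frac{139903}{\left(-9\right) 16567 + t{\left(305,-98 \right)}} = - \frac{355838}{111365} - \frac{139903}{\left(-9\right) 16567 + \sqrt{305^{2} + \left(-98\right)^{2}}} = \left(-355838\right) \frac{1}{111365} - \frac{139903}{-149103 + \sqrt{93025 + 9604}} = - \frac{355838}{111365} - \frac{139903}{-149103 + \sqrt{102629}}$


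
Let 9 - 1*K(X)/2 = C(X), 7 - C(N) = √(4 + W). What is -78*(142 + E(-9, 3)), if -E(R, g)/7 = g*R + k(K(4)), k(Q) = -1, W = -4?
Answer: -26364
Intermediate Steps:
C(N) = 7 (C(N) = 7 - √(4 - 4) = 7 - √0 = 7 - 1*0 = 7 + 0 = 7)
K(X) = 4 (K(X) = 18 - 2*7 = 18 - 14 = 4)
E(R, g) = 7 - 7*R*g (E(R, g) = -7*(g*R - 1) = -7*(R*g - 1) = -7*(-1 + R*g) = 7 - 7*R*g)
-78*(142 + E(-9, 3)) = -78*(142 + (7 - 7*(-9)*3)) = -78*(142 + (7 + 189)) = -78*(142 + 196) = -78*338 = -26364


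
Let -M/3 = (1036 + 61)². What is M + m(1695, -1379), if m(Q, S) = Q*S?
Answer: -5947632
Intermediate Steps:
M = -3610227 (M = -3*(1036 + 61)² = -3*1097² = -3*1203409 = -3610227)
M + m(1695, -1379) = -3610227 + 1695*(-1379) = -3610227 - 2337405 = -5947632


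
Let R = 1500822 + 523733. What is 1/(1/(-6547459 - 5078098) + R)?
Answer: 11625557/23536579552134 ≈ 4.9394e-7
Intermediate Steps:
R = 2024555
1/(1/(-6547459 - 5078098) + R) = 1/(1/(-6547459 - 5078098) + 2024555) = 1/(1/(-11625557) + 2024555) = 1/(-1/11625557 + 2024555) = 1/(23536579552134/11625557) = 11625557/23536579552134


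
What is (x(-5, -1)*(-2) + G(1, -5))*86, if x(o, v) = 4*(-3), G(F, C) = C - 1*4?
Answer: 1290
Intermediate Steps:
G(F, C) = -4 + C (G(F, C) = C - 4 = -4 + C)
x(o, v) = -12
(x(-5, -1)*(-2) + G(1, -5))*86 = (-12*(-2) + (-4 - 5))*86 = (24 - 9)*86 = 15*86 = 1290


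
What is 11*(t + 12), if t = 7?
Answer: 209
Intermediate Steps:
11*(t + 12) = 11*(7 + 12) = 11*19 = 209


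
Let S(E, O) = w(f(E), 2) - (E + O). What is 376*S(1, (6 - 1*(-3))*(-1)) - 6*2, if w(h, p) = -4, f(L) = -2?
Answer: 1492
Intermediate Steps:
S(E, O) = -4 - E - O (S(E, O) = -4 - (E + O) = -4 + (-E - O) = -4 - E - O)
376*S(1, (6 - 1*(-3))*(-1)) - 6*2 = 376*(-4 - 1*1 - (6 - 1*(-3))*(-1)) - 6*2 = 376*(-4 - 1 - (6 + 3)*(-1)) - 12 = 376*(-4 - 1 - 9*(-1)) - 12 = 376*(-4 - 1 - 1*(-9)) - 12 = 376*(-4 - 1 + 9) - 12 = 376*4 - 12 = 1504 - 12 = 1492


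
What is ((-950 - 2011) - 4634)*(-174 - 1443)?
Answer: 12281115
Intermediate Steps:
((-950 - 2011) - 4634)*(-174 - 1443) = (-2961 - 4634)*(-1617) = -7595*(-1617) = 12281115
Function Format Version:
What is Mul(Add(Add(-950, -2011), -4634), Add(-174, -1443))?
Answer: 12281115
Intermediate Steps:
Mul(Add(Add(-950, -2011), -4634), Add(-174, -1443)) = Mul(Add(-2961, -4634), -1617) = Mul(-7595, -1617) = 12281115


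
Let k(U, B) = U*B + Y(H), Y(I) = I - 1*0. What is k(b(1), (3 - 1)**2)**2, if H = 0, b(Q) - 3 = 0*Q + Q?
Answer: 256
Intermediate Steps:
b(Q) = 3 + Q (b(Q) = 3 + (0*Q + Q) = 3 + (0 + Q) = 3 + Q)
Y(I) = I (Y(I) = I + 0 = I)
k(U, B) = B*U (k(U, B) = U*B + 0 = B*U + 0 = B*U)
k(b(1), (3 - 1)**2)**2 = ((3 - 1)**2*(3 + 1))**2 = (2**2*4)**2 = (4*4)**2 = 16**2 = 256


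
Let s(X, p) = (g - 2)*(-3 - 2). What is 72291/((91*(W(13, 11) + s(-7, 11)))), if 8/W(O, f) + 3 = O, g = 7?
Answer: -361455/11011 ≈ -32.827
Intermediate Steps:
W(O, f) = 8/(-3 + O)
s(X, p) = -25 (s(X, p) = (7 - 2)*(-3 - 2) = 5*(-5) = -25)
72291/((91*(W(13, 11) + s(-7, 11)))) = 72291/((91*(8/(-3 + 13) - 25))) = 72291/((91*(8/10 - 25))) = 72291/((91*(8*(1/10) - 25))) = 72291/((91*(4/5 - 25))) = 72291/((91*(-121/5))) = 72291/(-11011/5) = 72291*(-5/11011) = -361455/11011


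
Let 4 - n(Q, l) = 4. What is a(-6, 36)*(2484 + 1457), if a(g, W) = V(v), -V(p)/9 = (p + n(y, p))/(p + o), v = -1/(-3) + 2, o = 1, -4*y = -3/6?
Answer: -248283/10 ≈ -24828.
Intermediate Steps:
y = ⅛ (y = -(-3)/(4*6) = -¼*(-½) = ⅛ ≈ 0.12500)
n(Q, l) = 0 (n(Q, l) = 4 - 1*4 = 4 - 4 = 0)
v = 7/3 (v = -1*(-⅓) + 2 = ⅓ + 2 = 7/3 ≈ 2.3333)
V(p) = -9*p/(1 + p) (V(p) = -9*(p + 0)/(p + 1) = -9*p/(1 + p))
a(g, W) = -63/10 (a(g, W) = -9*7/3/(1 + 7/3) = -9*7/3/10/3 = -9*7/3*3/10 = -63/10)
a(-6, 36)*(2484 + 1457) = -63*(2484 + 1457)/10 = -63/10*3941 = -248283/10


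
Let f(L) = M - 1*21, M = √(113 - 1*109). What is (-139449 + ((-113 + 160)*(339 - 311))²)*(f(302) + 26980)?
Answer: 42932885127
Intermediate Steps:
M = 2 (M = √(113 - 109) = √4 = 2)
f(L) = -19 (f(L) = 2 - 1*21 = 2 - 21 = -19)
(-139449 + ((-113 + 160)*(339 - 311))²)*(f(302) + 26980) = (-139449 + ((-113 + 160)*(339 - 311))²)*(-19 + 26980) = (-139449 + (47*28)²)*26961 = (-139449 + 1316²)*26961 = (-139449 + 1731856)*26961 = 1592407*26961 = 42932885127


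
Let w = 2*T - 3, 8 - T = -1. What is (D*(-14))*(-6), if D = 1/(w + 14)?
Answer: 84/29 ≈ 2.8966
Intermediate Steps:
T = 9 (T = 8 - 1*(-1) = 8 + 1 = 9)
w = 15 (w = 2*9 - 3 = 18 - 3 = 15)
D = 1/29 (D = 1/(15 + 14) = 1/29 ≈ 0.034483)
(D*(-14))*(-6) = ((1/29)*(-14))*(-6) = -14/29*(-6) = 84/29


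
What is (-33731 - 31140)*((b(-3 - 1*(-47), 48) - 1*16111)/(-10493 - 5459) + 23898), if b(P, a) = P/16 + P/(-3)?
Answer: -296774719849717/191424 ≈ -1.5504e+9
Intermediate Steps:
b(P, a) = -13*P/48 (b(P, a) = P*(1/16) + P*(-1/3) = P/16 - P/3 = -13*P/48)
(-33731 - 31140)*((b(-3 - 1*(-47), 48) - 1*16111)/(-10493 - 5459) + 23898) = (-33731 - 31140)*((-13*(-3 - 1*(-47))/48 - 1*16111)/(-10493 - 5459) + 23898) = -64871*((-13*(-3 + 47)/48 - 16111)/(-15952) + 23898) = -64871*((-13/48*44 - 16111)*(-1/15952) + 23898) = -64871*((-143/12 - 16111)*(-1/15952) + 23898) = -64871*(-193475/12*(-1/15952) + 23898) = -64871*(193475/191424 + 23898) = -64871*4574844227/191424 = -296774719849717/191424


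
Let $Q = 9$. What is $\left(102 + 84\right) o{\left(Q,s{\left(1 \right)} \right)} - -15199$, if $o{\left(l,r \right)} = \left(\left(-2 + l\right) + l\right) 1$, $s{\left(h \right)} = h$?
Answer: $18175$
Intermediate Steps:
$o{\left(l,r \right)} = -2 + 2 l$ ($o{\left(l,r \right)} = \left(-2 + 2 l\right) 1 = -2 + 2 l$)
$\left(102 + 84\right) o{\left(Q,s{\left(1 \right)} \right)} - -15199 = \left(102 + 84\right) \left(-2 + 2 \cdot 9\right) - -15199 = 186 \left(-2 + 18\right) + 15199 = 186 \cdot 16 + 15199 = 2976 + 15199 = 18175$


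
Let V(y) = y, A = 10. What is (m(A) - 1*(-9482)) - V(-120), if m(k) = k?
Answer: 9612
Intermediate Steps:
(m(A) - 1*(-9482)) - V(-120) = (10 - 1*(-9482)) - 1*(-120) = (10 + 9482) + 120 = 9492 + 120 = 9612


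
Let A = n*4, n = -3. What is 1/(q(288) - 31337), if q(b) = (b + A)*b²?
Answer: 1/22861207 ≈ 4.3742e-8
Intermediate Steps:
A = -12 (A = -3*4 = -12)
q(b) = b²*(-12 + b) (q(b) = (b - 12)*b² = (-12 + b)*b² = b²*(-12 + b))
1/(q(288) - 31337) = 1/(288²*(-12 + 288) - 31337) = 1/(82944*276 - 31337) = 1/(22892544 - 31337) = 1/22861207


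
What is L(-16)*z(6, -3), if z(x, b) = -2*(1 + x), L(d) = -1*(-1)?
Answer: -14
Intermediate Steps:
L(d) = 1
z(x, b) = -2 - 2*x
L(-16)*z(6, -3) = 1*(-2 - 2*6) = 1*(-2 - 12) = 1*(-14) = -14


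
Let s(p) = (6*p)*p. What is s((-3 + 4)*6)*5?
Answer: 1080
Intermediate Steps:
s(p) = 6*p²
s((-3 + 4)*6)*5 = (6*((-3 + 4)*6)²)*5 = (6*(1*6)²)*5 = (6*6²)*5 = (6*36)*5 = 216*5 = 1080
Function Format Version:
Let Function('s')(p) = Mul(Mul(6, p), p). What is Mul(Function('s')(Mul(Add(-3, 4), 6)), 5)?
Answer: 1080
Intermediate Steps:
Function('s')(p) = Mul(6, Pow(p, 2))
Mul(Function('s')(Mul(Add(-3, 4), 6)), 5) = Mul(Mul(6, Pow(Mul(Add(-3, 4), 6), 2)), 5) = Mul(Mul(6, Pow(Mul(1, 6), 2)), 5) = Mul(Mul(6, Pow(6, 2)), 5) = Mul(Mul(6, 36), 5) = Mul(216, 5) = 1080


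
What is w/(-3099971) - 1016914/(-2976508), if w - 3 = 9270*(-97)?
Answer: 2914420604245/4613544240634 ≈ 0.63171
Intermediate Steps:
w = -899187 (w = 3 + 9270*(-97) = 3 - 899190 = -899187)
w/(-3099971) - 1016914/(-2976508) = -899187/(-3099971) - 1016914/(-2976508) = -899187*(-1/3099971) - 1016914*(-1/2976508) = 899187/3099971 + 508457/1488254 = 2914420604245/4613544240634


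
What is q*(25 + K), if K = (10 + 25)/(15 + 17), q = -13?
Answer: -10855/32 ≈ -339.22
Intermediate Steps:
K = 35/32 ≈ 1.0938
q*(25 + K) = -13*(25 + 35/32) = -13*835/32 = -10855/32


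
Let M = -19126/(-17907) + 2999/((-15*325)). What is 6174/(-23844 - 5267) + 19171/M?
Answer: 16239621933835269/383645688809 ≈ 42330.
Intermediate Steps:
M = 13178719/29098875 (M = -19126*(-1/17907) + 2999/(-4875) = 19126/17907 + 2999*(-1/4875) = 19126/17907 - 2999/4875 = 13178719/29098875 ≈ 0.45289)
6174/(-23844 - 5267) + 19171/M = 6174/(-23844 - 5267) + 19171/(13178719/29098875) = 6174/(-29111) + 19171*(29098875/13178719) = 6174*(-1/29111) + 557854532625/13178719 = -6174/29111 + 557854532625/13178719 = 16239621933835269/383645688809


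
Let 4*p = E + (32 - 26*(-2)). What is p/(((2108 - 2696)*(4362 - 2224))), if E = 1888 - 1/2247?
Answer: -4431083/11299210272 ≈ -0.00039216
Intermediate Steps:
E = 4242335/2247 (E = 1888 - 1*1/2247 = 1888 - 1/2247 = 4242335/2247 ≈ 1888.0)
p = 4431083/8988 (p = (4242335/2247 + (32 - 26*(-2)))/4 = (4242335/2247 + (32 + 52))/4 = (4242335/2247 + 84)/4 = (¼)*(4431083/2247) = 4431083/8988 ≈ 493.00)
p/(((2108 - 2696)*(4362 - 2224))) = 4431083/(8988*(((2108 - 2696)*(4362 - 2224)))) = 4431083/(8988*((-588*2138))) = (4431083/8988)/(-1257144) = (4431083/8988)*(-1/1257144) = -4431083/11299210272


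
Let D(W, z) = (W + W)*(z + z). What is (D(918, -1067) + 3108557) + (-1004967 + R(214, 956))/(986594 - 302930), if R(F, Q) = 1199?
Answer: -69175556357/85458 ≈ -8.0947e+5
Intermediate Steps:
D(W, z) = 4*W*z (D(W, z) = (2*W)*(2*z) = 4*W*z)
(D(918, -1067) + 3108557) + (-1004967 + R(214, 956))/(986594 - 302930) = (4*918*(-1067) + 3108557) + (-1004967 + 1199)/(986594 - 302930) = (-3918024 + 3108557) - 1003768/683664 = -809467 - 1003768*1/683664 = -809467 - 125471/85458 = -69175556357/85458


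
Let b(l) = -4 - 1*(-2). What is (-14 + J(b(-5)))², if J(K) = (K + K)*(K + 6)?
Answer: 900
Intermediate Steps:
b(l) = -2 (b(l) = -4 + 2 = -2)
J(K) = 2*K*(6 + K) (J(K) = (2*K)*(6 + K) = 2*K*(6 + K))
(-14 + J(b(-5)))² = (-14 + 2*(-2)*(6 - 2))² = (-14 + 2*(-2)*4)² = (-14 - 16)² = (-30)² = 900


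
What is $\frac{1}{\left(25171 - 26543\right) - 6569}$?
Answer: $- \frac{1}{7941} \approx -0.00012593$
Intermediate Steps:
$\frac{1}{\left(25171 - 26543\right) - 6569} = \frac{1}{-1372 - 6569} = \frac{1}{-7941} = - \frac{1}{7941}$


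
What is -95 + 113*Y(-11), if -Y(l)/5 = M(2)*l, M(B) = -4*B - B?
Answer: -62245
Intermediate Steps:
M(B) = -5*B
Y(l) = 50*l (Y(l) = -5*(-5*2)*l = -(-50)*l = 50*l)
-95 + 113*Y(-11) = -95 + 113*(50*(-11)) = -95 + 113*(-550) = -95 - 62150 = -62245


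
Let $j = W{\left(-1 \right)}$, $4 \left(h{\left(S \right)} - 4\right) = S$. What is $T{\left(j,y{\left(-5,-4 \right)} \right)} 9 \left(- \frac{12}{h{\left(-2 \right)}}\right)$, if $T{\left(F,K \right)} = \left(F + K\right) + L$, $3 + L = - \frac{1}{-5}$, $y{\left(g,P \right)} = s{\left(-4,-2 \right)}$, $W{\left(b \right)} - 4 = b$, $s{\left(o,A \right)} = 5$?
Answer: $- \frac{5616}{35} \approx -160.46$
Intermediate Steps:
$W{\left(b \right)} = 4 + b$
$y{\left(g,P \right)} = 5$
$h{\left(S \right)} = 4 + \frac{S}{4}$
$j = 3$ ($j = 4 - 1 = 3$)
$L = - \frac{14}{5}$ ($L = -3 - \frac{1}{-5} = -3 - - \frac{1}{5} = -3 + \frac{1}{5} = - \frac{14}{5} \approx -2.8$)
$T{\left(F,K \right)} = - \frac{14}{5} + F + K$ ($T{\left(F,K \right)} = \left(F + K\right) - \frac{14}{5} = - \frac{14}{5} + F + K$)
$T{\left(j,y{\left(-5,-4 \right)} \right)} 9 \left(- \frac{12}{h{\left(-2 \right)}}\right) = \left(- \frac{14}{5} + 3 + 5\right) 9 \left(- \frac{12}{4 + \frac{1}{4} \left(-2\right)}\right) = \frac{26}{5} \cdot 9 \left(- \frac{12}{4 - \frac{1}{2}}\right) = \frac{234 \left(- \frac{12}{\frac{7}{2}}\right)}{5} = \frac{234 \left(\left(-12\right) \frac{2}{7}\right)}{5} = \frac{234}{5} \left(- \frac{24}{7}\right) = - \frac{5616}{35}$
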